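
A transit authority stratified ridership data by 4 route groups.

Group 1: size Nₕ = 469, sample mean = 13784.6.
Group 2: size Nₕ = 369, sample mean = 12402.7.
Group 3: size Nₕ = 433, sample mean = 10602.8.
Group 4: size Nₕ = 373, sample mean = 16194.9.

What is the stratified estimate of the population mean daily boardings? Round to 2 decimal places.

N = 469 + 369 + 433 + 373 = 1644.
Overall mean = Σ (Nₕ/N)·x̄ₕ — weight by population share, not a simple average.
Σ Nₕx̄ₕ = 469·13784.6 + 369·12402.7 + 433·10602.8 + 373·16194.9 = 6464977.4 + 4576596.3 + 4591012.4 + 6040697.7 = 21673283.8.
Divide by N: 21673283.8 / 1644 = 13183.2627... → 13183.26.

13183.26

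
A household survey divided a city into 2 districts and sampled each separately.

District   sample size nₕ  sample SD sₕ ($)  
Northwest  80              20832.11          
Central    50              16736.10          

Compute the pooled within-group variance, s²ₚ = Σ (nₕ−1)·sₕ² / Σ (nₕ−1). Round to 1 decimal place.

375069710.0

Degrees of freedom: 79 + 49 = 128.
Σ(nₕ−1)sₕ² = 79·433976807.0521 + 49·280097043.21 = 48008922874.4059.
s²ₚ = 48008922874.4059 / 128 = 375069709.956... → 375069710.0.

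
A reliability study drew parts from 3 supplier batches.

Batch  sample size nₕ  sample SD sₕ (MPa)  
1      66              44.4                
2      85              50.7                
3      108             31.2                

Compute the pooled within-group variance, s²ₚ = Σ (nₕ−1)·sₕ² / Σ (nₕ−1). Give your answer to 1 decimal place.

1750.9

Degrees of freedom: 65 + 84 + 107 = 256.
Σ(nₕ−1)sₕ² = 65·1971.36 + 84·2570.49 + 107·973.44 = 448217.64.
s²ₚ = 448217.64 / 256 = 1750.850... → 1750.9.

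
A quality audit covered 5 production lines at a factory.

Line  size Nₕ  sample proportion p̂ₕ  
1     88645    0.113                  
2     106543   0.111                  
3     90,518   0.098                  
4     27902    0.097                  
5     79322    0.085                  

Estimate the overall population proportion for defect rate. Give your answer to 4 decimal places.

Wₕ = Nₕ/N with N = 392930: 0.2256, 0.2712, 0.2304, 0.0710, 0.2019.
p̂_st = 0.2256·0.113 + 0.2712·0.111 + 0.2304·0.098 + 0.0710·0.097 + 0.2019·0.085 ≈ 0.102214... → 0.1022.

0.1022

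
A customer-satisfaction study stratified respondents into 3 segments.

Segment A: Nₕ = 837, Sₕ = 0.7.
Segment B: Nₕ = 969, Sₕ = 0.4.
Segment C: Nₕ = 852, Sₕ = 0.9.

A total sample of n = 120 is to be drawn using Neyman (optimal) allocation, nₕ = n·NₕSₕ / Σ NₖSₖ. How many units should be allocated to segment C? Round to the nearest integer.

53

A: NₕSₕ = 837·0.7 = 585.9
B: NₕSₕ = 969·0.4 = 387.6
C: NₕSₕ = 852·0.9 = 766.8
Σ NₕSₕ = 1740.3.
n_C = 120·766.8/1740.3 = 52.874... → 53.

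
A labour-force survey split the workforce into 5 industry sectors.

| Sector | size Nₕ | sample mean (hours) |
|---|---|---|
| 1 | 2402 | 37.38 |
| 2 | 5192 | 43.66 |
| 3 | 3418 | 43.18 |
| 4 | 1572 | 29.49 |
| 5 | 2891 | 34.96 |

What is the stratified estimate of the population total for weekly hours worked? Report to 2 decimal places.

611486.36

1: 2402·37.38 = 89786.76
2: 5192·43.66 = 226682.72
3: 3418·43.18 = 147589.24
4: 1572·29.49 = 46358.28
5: 2891·34.96 = 101069.36
τ̂ = Σ Nₕx̄ₕ = 611486.36.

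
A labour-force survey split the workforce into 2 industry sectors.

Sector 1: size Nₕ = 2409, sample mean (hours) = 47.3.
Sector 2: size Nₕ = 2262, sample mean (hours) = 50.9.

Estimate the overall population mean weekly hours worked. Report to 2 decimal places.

N = 2409 + 2262 = 4671.
The stratified mean weights each stratum mean by its population share Nₕ/N.
Σ Nₕx̄ₕ = 2409·47.3 + 2262·50.9 = 113945.7 + 115135.8 = 229081.5.
Divide by N: 229081.5 / 4671 = 49.0434... → 49.04.

49.04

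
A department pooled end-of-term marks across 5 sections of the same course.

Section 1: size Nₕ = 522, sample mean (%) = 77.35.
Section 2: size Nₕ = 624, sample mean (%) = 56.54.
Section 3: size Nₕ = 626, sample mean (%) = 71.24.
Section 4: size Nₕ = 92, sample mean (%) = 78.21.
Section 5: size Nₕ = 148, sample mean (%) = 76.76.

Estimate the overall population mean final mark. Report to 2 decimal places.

68.99

N = 522 + 624 + 626 + 92 + 148 = 2012.
The stratified mean weights each stratum mean by its population share Nₕ/N.
Σ Nₕx̄ₕ = 522·77.35 + 624·56.54 + 626·71.24 + 92·78.21 + 148·76.76 = 40376.7 + 35280.96 + 44596.24 + 7195.32 + 11360.48 = 138809.7.
Divide by N: 138809.7 / 2012 = 68.9909... → 68.99.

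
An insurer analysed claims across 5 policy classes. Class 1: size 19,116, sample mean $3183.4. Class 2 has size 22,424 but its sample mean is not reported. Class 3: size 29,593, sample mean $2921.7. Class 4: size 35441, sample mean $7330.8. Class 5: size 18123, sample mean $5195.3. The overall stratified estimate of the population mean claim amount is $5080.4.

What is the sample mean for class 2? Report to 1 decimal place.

5896.8

Σ Nₕx̄ₕ = N·μ, so 22424·x̄_2 = 124697·5080.4 − (19116·3183.4 + 29593·2921.7 + 35441·7330.8 + 18123·5195.3).
= 633510638.8 − 501281047.2 = 132229591.6.
x̄_2 = 132229591.6 / 22424 = 5896.789... → 5896.8.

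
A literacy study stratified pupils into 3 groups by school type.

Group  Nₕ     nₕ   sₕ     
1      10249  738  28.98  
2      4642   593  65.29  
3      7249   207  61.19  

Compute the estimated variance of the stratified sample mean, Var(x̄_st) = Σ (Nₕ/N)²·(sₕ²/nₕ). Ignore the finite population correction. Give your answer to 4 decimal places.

N = 22140. Term for each stratum: Wₕ²sₕ²/nₕ.
Var(x̄_st) = 0.2438643 + 0.3160048 + 1.9390612 = 2.4989303 → 2.4989.

2.4989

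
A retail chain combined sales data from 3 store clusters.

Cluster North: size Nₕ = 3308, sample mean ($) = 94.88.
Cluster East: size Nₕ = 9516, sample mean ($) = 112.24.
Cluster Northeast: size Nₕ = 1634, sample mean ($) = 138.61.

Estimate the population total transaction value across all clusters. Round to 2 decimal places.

North: 3308·94.88 = 313863.04
East: 9516·112.24 = 1068075.84
Northeast: 1634·138.61 = 226488.74
τ̂ = Σ Nₕx̄ₕ = 1608427.62.

1608427.62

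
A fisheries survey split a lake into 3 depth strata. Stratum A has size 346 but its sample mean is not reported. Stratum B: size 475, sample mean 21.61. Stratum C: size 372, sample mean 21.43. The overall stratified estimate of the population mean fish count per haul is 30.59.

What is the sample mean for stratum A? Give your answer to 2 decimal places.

52.77

Σ Nₕx̄ₕ = N·μ, so 346·x̄_A = 1193·30.59 − (475·21.61 + 372·21.43).
= 36493.87 − 18236.71 = 18257.16.
x̄_A = 18257.16 / 346 = 52.7664... → 52.77.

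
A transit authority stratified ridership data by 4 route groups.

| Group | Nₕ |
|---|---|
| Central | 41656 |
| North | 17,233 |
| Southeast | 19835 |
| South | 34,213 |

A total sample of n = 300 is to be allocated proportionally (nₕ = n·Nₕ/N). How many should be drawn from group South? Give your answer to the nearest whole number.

N = 41656 + 17233 + 19835 + 34213 = 112937.
n_South = 300·34213/112937 = 90.882... → 91.

91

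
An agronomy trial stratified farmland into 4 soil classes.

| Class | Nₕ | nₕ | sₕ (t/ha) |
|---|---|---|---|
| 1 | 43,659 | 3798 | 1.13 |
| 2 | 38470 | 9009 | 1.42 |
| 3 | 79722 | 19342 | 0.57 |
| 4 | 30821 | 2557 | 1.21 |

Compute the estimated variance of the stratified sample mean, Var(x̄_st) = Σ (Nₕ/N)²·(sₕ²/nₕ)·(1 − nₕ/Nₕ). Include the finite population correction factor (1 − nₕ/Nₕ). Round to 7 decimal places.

N = 192672; Wₕ = Nₕ/N.
class 1: (43659/192672)²·1.13²/3798·(1 − 3798/43659) = 0.0000157611
class 2: (38470/192672)²·1.42²/9009·(1 − 9009/38470) = 0.0000068333
class 3: (79722/192672)²·0.57²/19342·(1 − 19342/79722) = 0.0000021781
class 4: (30821/192672)²·1.21²/2557·(1 − 2557/30821) = 0.0000134364
Sum = 0.0000382090 → 0.0000382.

0.0000382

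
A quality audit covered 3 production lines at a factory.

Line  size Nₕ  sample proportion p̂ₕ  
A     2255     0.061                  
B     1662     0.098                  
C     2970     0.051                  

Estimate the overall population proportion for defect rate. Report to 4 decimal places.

N = 2255 + 1662 + 2970 = 6887.
Overall proportion = Σ (Nₕ/N)·p̂ₕ.
Σ Nₕp̂ₕ = 137.555 + 162.876 + 151.47 = 451.901.
451.901 / 6887 = 0.065617... → 0.0656.

0.0656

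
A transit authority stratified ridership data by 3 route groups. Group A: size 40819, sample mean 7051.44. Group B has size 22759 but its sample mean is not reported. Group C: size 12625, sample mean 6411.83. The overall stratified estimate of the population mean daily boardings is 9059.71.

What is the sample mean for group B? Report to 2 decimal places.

14130.45

N = 40819 + 22759 + 12625 = 76203.
Overall total = μ·N = 9059.71·76203 = 690377081.13.
Subtract the known strata: 40819·7051.44 + 12625·6411.83 = 368782083.11.
Remaining total for group B: 690377081.13 − 368782083.11 = 321594998.02.
Divide by its size: 321594998.02 / 22759 = 14130.4538... → 14130.45.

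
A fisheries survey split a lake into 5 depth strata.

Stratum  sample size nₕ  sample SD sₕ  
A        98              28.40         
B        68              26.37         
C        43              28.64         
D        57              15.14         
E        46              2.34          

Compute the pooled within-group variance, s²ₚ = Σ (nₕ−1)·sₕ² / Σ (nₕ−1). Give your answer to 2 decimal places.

Degrees of freedom: 97 + 67 + 42 + 56 + 45 = 307.
Σ(nₕ−1)sₕ² = 97·806.56 + 67·695.3769 + 42·820.2496 + 56·229.2196 + 45·5.4756 = 172359.7551.
s²ₚ = 172359.7551 / 307 = 561.4324... → 561.43.

561.43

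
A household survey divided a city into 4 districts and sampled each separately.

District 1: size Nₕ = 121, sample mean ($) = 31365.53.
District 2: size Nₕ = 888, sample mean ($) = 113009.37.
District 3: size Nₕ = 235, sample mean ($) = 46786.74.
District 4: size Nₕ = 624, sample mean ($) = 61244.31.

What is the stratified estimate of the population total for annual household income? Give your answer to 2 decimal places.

1: 121·31365.53 = 3795229.13
2: 888·113009.37 = 100352320.56
3: 235·46786.74 = 10994883.9
4: 624·61244.31 = 38216449.44
τ̂ = Σ Nₕx̄ₕ = 153358883.03.

153358883.03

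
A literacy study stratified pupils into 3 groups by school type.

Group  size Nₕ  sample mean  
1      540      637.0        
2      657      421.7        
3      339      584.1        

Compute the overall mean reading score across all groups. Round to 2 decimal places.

533.23

x̄_st = (Σ Nₕx̄ₕ) / (Σ Nₕ) = (540·637.0 + 657·421.7 + 339·584.1) / 1536
= 819046.8 / 1536 = 533.2336... → 533.23.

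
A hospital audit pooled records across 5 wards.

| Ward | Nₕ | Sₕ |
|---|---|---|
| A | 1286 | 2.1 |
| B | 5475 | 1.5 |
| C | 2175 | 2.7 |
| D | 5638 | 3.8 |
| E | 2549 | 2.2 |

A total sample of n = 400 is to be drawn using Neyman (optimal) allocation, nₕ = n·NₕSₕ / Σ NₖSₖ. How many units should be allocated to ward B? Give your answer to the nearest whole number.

A: NₕSₕ = 1286·2.1 = 2700.6
B: NₕSₕ = 5475·1.5 = 8212.5
C: NₕSₕ = 2175·2.7 = 5872.5
D: NₕSₕ = 5638·3.8 = 21424.4
E: NₕSₕ = 2549·2.2 = 5607.8
Σ NₕSₕ = 43817.8.
n_B = 400·8212.5/43817.8 = 74.970... → 75.

75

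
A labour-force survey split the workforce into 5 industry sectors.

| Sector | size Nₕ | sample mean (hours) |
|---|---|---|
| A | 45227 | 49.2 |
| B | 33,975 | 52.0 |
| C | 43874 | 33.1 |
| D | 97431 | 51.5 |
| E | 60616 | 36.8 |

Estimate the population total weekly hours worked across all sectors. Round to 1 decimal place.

12692463.1

A: 45227·49.2 = 2225168.4
B: 33975·52.0 = 1766700
C: 43874·33.1 = 1452229.4
D: 97431·51.5 = 5017696.5
E: 60616·36.8 = 2230668.8
τ̂ = Σ Nₕx̄ₕ = 12692463.1.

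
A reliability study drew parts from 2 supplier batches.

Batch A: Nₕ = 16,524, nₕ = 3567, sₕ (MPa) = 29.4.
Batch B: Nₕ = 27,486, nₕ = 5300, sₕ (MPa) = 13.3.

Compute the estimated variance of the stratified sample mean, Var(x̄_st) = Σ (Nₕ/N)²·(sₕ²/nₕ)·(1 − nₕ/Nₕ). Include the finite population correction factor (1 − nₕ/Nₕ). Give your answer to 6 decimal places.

N = 44010; Wₕ = Nₕ/N.
batch A: (16524/44010)²·29.4²/3567·(1 − 3567/16524) = 0.026786037
batch B: (27486/44010)²·13.3²/5300·(1 − 5300/27486) = 0.010507883
Sum = 0.037293920 → 0.037294.

0.037294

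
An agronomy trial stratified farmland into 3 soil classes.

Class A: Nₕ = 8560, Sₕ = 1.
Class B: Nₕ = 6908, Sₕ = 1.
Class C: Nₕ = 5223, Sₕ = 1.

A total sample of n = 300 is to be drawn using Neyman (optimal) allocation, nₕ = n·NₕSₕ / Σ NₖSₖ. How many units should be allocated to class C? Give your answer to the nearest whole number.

A: NₕSₕ = 8560·1 = 8560
B: NₕSₕ = 6908·1 = 6908
C: NₕSₕ = 5223·1 = 5223
Σ NₕSₕ = 20691.
n_C = 300·5223/20691 = 75.729... → 76.

76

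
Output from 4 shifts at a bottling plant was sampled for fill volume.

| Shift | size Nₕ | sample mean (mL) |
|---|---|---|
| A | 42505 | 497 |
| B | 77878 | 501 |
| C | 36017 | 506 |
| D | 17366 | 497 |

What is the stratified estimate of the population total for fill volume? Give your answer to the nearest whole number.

A: 42505·497 = 21124985
B: 77878·501 = 39016878
C: 36017·506 = 18224602
D: 17366·497 = 8630902
τ̂ = Σ Nₕx̄ₕ = 86997367.

86997367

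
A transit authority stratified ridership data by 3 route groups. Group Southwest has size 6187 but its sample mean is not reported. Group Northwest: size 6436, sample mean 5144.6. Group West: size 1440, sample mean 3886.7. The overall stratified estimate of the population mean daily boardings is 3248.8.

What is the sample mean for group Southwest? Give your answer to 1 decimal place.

1128.2

N = 6187 + 6436 + 1440 = 14063.
Overall total = μ·N = 3248.8·14063 = 45687874.4.
Subtract the known strata: 6436·5144.6 + 1440·3886.7 = 38707493.6.
Remaining total for group Southwest: 45687874.4 − 38707493.6 = 6980380.8.
Divide by its size: 6980380.8 / 6187 = 1128.234... → 1128.2.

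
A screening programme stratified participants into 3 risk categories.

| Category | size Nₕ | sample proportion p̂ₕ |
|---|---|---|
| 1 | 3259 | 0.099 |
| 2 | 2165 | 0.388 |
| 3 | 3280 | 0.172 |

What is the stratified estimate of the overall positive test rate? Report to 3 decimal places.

Wₕ = Nₕ/N with N = 8704: 0.3744, 0.2487, 0.3768.
p̂_st = 0.3744·0.099 + 0.2487·0.388 + 0.3768·0.172 ≈ 0.19839... → 0.198.

0.198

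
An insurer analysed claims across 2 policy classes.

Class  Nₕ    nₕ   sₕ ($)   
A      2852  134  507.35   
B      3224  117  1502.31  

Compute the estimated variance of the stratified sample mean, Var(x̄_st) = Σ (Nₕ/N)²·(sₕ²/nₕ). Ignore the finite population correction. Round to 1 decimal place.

5854.3

N = 6076. Term for each stratum: Wₕ²sₕ²/nₕ.
Var(x̄_st) = 423.2277 + 5431.0999 = 5854.3275 → 5854.3.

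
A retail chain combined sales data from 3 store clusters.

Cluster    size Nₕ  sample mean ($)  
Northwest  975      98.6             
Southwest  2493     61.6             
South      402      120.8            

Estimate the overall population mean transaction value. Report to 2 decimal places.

x̄_st = (Σ Nₕx̄ₕ) / (Σ Nₕ) = (975·98.6 + 2493·61.6 + 402·120.8) / 3870
= 298265.4 / 3870 = 77.0712... → 77.07.

77.07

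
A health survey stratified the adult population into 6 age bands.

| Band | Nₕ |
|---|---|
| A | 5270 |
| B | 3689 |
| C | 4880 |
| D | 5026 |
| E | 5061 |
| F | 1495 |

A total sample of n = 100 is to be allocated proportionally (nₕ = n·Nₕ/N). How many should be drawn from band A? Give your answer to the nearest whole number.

Share of band A = 5270/25421 = 0.20731.
Allocate 100 × 0.20731 = 20.731... → 21.

21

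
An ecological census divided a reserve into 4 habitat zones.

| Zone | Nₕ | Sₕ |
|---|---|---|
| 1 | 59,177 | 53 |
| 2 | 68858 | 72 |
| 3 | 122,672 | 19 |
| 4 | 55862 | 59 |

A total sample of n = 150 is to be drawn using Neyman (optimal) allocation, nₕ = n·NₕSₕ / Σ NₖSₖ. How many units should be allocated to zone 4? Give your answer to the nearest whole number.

36

Σ NₕSₕ = 59177·53 + 68858·72 + 122672·19 + 55862·59 = 13720783.
Share for 4: 3295858/13720783 = 0.24021.
n_4 = 150 × 0.24021 = 36.031... → 36.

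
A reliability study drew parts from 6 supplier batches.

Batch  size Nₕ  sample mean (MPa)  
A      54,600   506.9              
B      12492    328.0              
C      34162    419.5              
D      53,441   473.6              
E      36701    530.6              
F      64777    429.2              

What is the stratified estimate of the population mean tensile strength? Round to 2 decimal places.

463.32

N = 256173; weights Wₕ = Nₕ/N = (0.2131, 0.0488, 0.1334, 0.2086, 0.1433, 0.2529).
x̄_st = Σ Wₕ·x̄ₕ = 0.2131·506.9 + 0.0488·328.0 + 0.1334·419.5 + 0.2086·473.6 + 0.1433·530.6 + 0.2529·429.2 ≈ 463.3219...
→ 463.32.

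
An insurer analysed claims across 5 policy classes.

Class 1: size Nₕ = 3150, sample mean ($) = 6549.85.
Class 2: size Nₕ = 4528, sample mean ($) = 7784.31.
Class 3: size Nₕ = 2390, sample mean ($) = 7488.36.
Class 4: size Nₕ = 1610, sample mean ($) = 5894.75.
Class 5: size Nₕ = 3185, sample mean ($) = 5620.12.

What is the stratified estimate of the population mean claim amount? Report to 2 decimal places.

6806.65

N = 3150 + 4528 + 2390 + 1610 + 3185 = 14863.
The stratified mean weights each stratum mean by its population share Nₕ/N.
Σ Nₕx̄ₕ = 3150·6549.85 + 4528·7784.31 + 2390·7488.36 + 1610·5894.75 + 3185·5620.12 = 20632027.5 + 35247355.68 + 17897180.4 + 9490547.5 + 17900082.2 = 101167193.28.
Divide by N: 101167193.28 / 14863 = 6806.6469... → 6806.65.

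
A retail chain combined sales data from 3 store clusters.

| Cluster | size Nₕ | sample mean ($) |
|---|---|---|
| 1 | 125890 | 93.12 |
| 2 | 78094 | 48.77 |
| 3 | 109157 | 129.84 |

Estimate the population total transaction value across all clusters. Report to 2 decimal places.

1: 125890·93.12 = 11722876.8
2: 78094·48.77 = 3808644.38
3: 109157·129.84 = 14172944.88
τ̂ = Σ Nₕx̄ₕ = 29704466.06.

29704466.06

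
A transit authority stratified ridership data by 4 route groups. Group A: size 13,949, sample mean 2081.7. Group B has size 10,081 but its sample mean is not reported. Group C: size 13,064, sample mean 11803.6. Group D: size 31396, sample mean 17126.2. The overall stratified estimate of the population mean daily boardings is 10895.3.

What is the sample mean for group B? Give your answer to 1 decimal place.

N = 13949 + 10081 + 13064 + 31396 = 68490.
Overall total = μ·N = 10895.3·68490 = 746219097.
Subtract the known strata: 13949·2081.7 + 13064·11803.6 + 31396·17126.2 = 720934038.9.
Remaining total for group B: 746219097 − 720934038.9 = 25285058.1.
Divide by its size: 25285058.1 / 10081 = 2508.189... → 2508.2.

2508.2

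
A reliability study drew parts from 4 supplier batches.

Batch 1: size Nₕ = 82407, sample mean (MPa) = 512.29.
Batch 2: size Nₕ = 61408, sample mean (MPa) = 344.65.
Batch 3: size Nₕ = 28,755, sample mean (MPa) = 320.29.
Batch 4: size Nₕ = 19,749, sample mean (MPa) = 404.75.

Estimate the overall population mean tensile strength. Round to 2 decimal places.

N = 192319; weights Wₕ = Nₕ/N = (0.4285, 0.3193, 0.1495, 0.1027).
x̄_st = Σ Wₕ·x̄ₕ = 0.4285·512.29 + 0.3193·344.65 + 0.1495·320.29 + 0.1027·404.75 ≈ 419.0116...
→ 419.01.

419.01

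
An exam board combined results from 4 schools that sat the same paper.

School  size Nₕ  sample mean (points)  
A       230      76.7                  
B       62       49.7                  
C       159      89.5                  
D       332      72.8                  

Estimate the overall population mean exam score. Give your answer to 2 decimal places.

75.51

N = 783; weights Wₕ = Nₕ/N = (0.2937, 0.0792, 0.2031, 0.4240).
x̄_st = Σ Wₕ·x̄ₕ = 0.2937·76.7 + 0.0792·49.7 + 0.2031·89.5 + 0.4240·72.8 ≈ 75.5077...
→ 75.51.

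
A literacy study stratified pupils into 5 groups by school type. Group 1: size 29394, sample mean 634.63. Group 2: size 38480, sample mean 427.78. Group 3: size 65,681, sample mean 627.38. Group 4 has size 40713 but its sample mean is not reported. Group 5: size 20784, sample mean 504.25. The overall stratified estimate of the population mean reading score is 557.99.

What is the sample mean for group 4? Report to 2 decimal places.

541.22

Σ Nₕx̄ₕ = N·μ, so 40713·x̄_4 = 195052·557.99 − (29394·634.63 + 38480·427.78 + 65681·627.38 + 20784·504.25).
= 108837065.48 − 86802566.4 = 22034499.08.
x̄_4 = 22034499.08 / 40713 = 541.2153... → 541.22.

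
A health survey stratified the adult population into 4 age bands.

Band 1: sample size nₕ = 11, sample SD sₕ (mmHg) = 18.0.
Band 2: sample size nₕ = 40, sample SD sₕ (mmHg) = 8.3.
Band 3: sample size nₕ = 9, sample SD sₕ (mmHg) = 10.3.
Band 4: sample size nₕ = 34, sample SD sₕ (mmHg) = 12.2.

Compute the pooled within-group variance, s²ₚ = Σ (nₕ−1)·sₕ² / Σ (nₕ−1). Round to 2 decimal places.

129.86

Degrees of freedom: 10 + 39 + 8 + 33 = 90.
Σ(nₕ−1)sₕ² = 10·324 + 39·68.89 + 8·106.09 + 33·148.84 = 11687.15.
s²ₚ = 11687.15 / 90 = 129.8572... → 129.86.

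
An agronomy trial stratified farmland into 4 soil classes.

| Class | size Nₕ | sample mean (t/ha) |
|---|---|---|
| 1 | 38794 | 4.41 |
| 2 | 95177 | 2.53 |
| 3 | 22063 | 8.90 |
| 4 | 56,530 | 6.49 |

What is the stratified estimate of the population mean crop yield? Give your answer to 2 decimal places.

4.59

x̄_st = (Σ Nₕx̄ₕ) / (Σ Nₕ) = (38794·4.41 + 95177·2.53 + 22063·8.90 + 56530·6.49) / 212564
= 975119.75 / 212564 = 4.5874... → 4.59.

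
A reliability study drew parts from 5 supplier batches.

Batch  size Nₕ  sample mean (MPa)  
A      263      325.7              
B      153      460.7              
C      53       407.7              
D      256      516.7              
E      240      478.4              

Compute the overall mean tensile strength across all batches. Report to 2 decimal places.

440.25

N = 965; weights Wₕ = Nₕ/N = (0.2725, 0.1585, 0.0549, 0.2653, 0.2487).
x̄_st = Σ Wₕ·x̄ₕ = 0.2725·325.7 + 0.1585·460.7 + 0.0549·407.7 + 0.2653·516.7 + 0.2487·478.4 ≈ 440.2544...
→ 440.25.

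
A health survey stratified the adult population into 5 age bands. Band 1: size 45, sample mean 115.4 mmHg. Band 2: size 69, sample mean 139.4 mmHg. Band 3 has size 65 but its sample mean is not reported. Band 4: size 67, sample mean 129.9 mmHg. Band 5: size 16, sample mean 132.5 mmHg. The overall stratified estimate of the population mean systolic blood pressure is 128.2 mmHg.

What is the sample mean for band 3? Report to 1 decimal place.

N = 45 + 69 + 65 + 67 + 16 = 262.
Overall total = μ·N = 128.2·262 = 33588.4.
Subtract the known strata: 45·115.4 + 69·139.4 + 67·129.9 + 16·132.5 = 25634.9.
Remaining total for band 3: 33588.4 − 25634.9 = 7953.5.
Divide by its size: 7953.5 / 65 = 122.362... → 122.4.

122.4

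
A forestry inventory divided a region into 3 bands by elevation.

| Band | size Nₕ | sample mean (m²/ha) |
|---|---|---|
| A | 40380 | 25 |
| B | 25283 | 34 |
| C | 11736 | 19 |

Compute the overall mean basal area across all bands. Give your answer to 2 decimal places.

N = 40380 + 25283 + 11736 = 77399.
Weight each subgroup mean by Nₕ/N and sum.
Σ Nₕx̄ₕ = 40380·25 + 25283·34 + 11736·19 = 1009500 + 859622 + 222984 = 2092106.
Divide by N: 2092106 / 77399 = 27.0301... → 27.03.

27.03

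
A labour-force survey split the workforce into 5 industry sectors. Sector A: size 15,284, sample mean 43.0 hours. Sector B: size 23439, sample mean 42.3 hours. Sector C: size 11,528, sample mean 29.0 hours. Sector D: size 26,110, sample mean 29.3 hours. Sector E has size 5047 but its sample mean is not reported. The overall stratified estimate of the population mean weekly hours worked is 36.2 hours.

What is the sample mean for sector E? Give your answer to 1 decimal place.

Σ Nₕx̄ₕ = N·μ, so 5047·x̄_E = 81408·36.2 − (15284·43.0 + 23439·42.3 + 11528·29.0 + 26110·29.3).
= 2946969.6 − 2748016.7 = 198952.9.
x̄_E = 198952.9 / 5047 = 39.420... → 39.4.

39.4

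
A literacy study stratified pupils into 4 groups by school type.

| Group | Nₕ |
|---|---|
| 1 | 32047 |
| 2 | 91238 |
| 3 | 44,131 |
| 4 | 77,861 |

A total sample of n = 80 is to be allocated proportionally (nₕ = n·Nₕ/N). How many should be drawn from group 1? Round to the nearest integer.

10

N = 32047 + 91238 + 44131 + 77861 = 245277.
n_1 = 80·32047/245277 = 10.453... → 10.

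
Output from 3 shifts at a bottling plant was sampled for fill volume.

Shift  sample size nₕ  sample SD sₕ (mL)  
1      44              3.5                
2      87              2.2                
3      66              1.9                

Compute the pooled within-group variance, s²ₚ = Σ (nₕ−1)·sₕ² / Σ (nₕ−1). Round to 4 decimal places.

Degrees of freedom: 43 + 86 + 65 = 194.
Σ(nₕ−1)sₕ² = 43·12.25 + 86·4.84 + 65·3.61 = 1177.64.
s²ₚ = 1177.64 / 194 = 6.070309... → 6.0703.

6.0703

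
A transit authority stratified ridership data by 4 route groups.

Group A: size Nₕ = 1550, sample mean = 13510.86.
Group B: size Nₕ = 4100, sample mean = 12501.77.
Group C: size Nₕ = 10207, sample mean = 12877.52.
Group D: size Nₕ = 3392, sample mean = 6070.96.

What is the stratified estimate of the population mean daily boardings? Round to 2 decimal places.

11649.05

N = 19249; weights Wₕ = Nₕ/N = (0.0805, 0.2130, 0.5303, 0.1762).
x̄_st = Σ Wₕ·x̄ₕ = 0.0805·13510.86 + 0.2130·12501.77 + 0.5303·12877.52 + 0.1762·6070.96 ≈ 11649.0536...
→ 11649.05.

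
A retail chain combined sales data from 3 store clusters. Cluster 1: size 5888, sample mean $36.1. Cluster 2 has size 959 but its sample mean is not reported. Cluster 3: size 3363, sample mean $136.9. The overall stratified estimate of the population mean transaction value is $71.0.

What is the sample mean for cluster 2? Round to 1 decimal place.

N = 5888 + 959 + 3363 = 10210.
Overall total = μ·N = 71.0·10210 = 724910.
Subtract the known strata: 5888·36.1 + 3363·136.9 = 672951.5.
Remaining total for cluster 2: 724910 − 672951.5 = 51958.5.
Divide by its size: 51958.5 / 959 = 54.180... → 54.2.

54.2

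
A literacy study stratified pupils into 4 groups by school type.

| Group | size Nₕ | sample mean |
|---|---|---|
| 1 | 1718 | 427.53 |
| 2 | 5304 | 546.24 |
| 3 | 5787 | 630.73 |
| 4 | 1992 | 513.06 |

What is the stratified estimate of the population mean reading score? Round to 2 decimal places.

561.03

N = 1718 + 5304 + 5787 + 1992 = 14801.
The stratified mean weights each stratum mean by its population share Nₕ/N.
Σ Nₕx̄ₕ = 1718·427.53 + 5304·546.24 + 5787·630.73 + 1992·513.06 = 734496.54 + 2897256.96 + 3650034.51 + 1022015.52 = 8303803.53.
Divide by N: 8303803.53 / 14801 = 561.0299... → 561.03.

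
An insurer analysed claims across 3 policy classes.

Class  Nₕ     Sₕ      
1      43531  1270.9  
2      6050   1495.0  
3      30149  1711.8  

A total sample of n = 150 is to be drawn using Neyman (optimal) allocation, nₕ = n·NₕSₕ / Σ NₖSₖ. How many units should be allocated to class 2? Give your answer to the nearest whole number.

12

Σ NₕSₕ = 43531·1270.9 + 6050·1495.0 + 30149·1711.8 = 115977356.1.
Share for 2: 9044750/115977356.1 = 0.07799.
n_2 = 150 × 0.07799 = 11.698... → 12.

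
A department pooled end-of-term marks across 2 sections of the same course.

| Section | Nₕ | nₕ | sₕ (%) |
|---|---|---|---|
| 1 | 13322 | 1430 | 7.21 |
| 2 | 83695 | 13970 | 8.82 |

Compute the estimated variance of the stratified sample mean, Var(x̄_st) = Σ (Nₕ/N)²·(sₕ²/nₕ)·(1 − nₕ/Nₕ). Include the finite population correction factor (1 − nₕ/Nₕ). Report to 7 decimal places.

0.0040644

N = 97017; Wₕ = Nₕ/N.
section 1: (13322/97017)²·7.21²/1430·(1 − 1430/13322) = 0.0006118756
section 2: (83695/97017)²·8.82²/13970·(1 − 13970/83695) = 0.0034524955
Sum = 0.0040643711 → 0.0040644.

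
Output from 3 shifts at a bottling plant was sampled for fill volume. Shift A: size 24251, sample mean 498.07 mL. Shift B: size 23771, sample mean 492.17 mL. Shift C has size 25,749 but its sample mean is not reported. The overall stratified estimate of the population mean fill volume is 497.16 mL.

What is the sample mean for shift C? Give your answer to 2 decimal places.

500.91

N = 24251 + 23771 + 25749 = 73771.
Overall total = μ·N = 497.16·73771 = 36675990.36.
Subtract the known strata: 24251·498.07 + 23771·492.17 = 23778068.64.
Remaining total for shift C: 36675990.36 − 23778068.64 = 12897921.72.
Divide by its size: 12897921.72 / 25749 = 500.9096... → 500.91.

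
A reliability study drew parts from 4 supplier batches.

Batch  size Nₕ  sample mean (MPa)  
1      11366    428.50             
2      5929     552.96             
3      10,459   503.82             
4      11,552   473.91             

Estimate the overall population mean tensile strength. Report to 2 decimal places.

x̄_st = (Σ Nₕx̄ₕ) / (Σ Nₕ) = (11366·428.50 + 5929·552.96 + 10459·503.82 + 11552·473.91) / 39306
= 18892892.54 / 39306 = 480.6618... → 480.66.

480.66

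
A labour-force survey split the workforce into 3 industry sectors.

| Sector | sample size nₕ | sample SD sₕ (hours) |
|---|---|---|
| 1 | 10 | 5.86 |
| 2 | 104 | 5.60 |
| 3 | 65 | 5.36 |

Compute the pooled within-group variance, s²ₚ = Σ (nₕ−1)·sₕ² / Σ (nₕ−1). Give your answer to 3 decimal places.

Degrees of freedom: 9 + 103 + 64 = 176.
Σ(nₕ−1)sₕ² = 9·34.3396 + 103·31.36 + 64·28.7296 = 5377.8308.
s²ₚ = 5377.8308 / 176 = 30.55586... → 30.556.

30.556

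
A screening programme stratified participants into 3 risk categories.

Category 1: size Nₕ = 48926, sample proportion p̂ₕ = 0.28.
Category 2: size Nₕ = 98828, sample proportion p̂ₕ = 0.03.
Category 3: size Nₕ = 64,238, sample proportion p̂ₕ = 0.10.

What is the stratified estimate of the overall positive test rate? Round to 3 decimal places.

N = 48926 + 98828 + 64238 = 211992.
Overall proportion = Σ (Nₕ/N)·p̂ₕ.
Σ Nₕp̂ₕ = 13699.28 + 2964.84 + 6423.8 = 23087.92.
23087.92 / 211992 = 0.10891... → 0.109.

0.109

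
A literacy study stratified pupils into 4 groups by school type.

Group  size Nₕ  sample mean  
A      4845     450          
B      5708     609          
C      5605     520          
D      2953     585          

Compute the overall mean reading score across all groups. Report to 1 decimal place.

538.9

N = 19111; weights Wₕ = Nₕ/N = (0.2535, 0.2987, 0.2933, 0.1545).
x̄_st = Σ Wₕ·x̄ₕ = 0.2535·450 + 0.2987·609 + 0.2933·520 + 0.1545·585 ≈ 538.880...
→ 538.9.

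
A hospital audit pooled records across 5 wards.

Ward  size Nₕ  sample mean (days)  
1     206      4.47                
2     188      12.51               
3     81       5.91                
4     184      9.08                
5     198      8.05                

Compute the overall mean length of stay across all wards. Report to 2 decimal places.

N = 206 + 188 + 81 + 184 + 198 = 857.
Overall mean = Σ (Nₕ/N)·x̄ₕ — weight by population share, not a simple average.
Σ Nₕx̄ₕ = 206·4.47 + 188·12.51 + 81·5.91 + 184·9.08 + 198·8.05 = 920.82 + 2351.88 + 478.71 + 1670.72 + 1593.9 = 7016.03.
Divide by N: 7016.03 / 857 = 8.1867... → 8.19.

8.19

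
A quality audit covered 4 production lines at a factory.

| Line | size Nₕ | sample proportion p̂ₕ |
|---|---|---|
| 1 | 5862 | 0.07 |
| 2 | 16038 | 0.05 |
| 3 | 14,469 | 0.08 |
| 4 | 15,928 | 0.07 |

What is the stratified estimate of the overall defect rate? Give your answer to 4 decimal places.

0.0666

N = 5862 + 16038 + 14469 + 15928 = 52297.
Overall proportion = Σ (Nₕ/N)·p̂ₕ.
Σ Nₕp̂ₕ = 410.34 + 801.9 + 1157.52 + 1114.96 = 3484.72.
3484.72 / 52297 = 0.066633... → 0.0666.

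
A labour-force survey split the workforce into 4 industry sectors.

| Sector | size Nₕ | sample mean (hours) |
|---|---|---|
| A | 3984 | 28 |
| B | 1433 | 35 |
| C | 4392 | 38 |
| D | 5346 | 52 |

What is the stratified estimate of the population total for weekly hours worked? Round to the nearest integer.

Population total = Σ Nₕ·x̄ₕ (each stratum's size times its mean).
3984·28 + 1433·35 + 4392·38 + 5346·52 = 111552 + 50155 + 166896 + 277992 = 606595.

606595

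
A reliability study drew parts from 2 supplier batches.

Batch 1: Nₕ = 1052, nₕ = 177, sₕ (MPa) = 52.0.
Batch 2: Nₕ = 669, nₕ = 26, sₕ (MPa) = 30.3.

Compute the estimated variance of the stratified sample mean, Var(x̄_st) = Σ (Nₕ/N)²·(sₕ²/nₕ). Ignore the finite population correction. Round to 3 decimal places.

N = 1721; Wₕ = Nₕ/N.
batch 1: (1052/1721)²·52.0²/177 = 5.708252
batch 2: (669/1721)²·30.3²/26 = 5.335835
Sum = 11.044087 → 11.044.

11.044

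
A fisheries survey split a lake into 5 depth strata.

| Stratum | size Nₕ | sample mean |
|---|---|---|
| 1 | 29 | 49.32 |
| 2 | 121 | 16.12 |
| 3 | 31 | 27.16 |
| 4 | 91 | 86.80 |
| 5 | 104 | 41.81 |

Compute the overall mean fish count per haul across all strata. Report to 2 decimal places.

43.80

N = 29 + 121 + 31 + 91 + 104 = 376.
The stratified mean weights each stratum mean by its population share Nₕ/N.
Σ Nₕx̄ₕ = 29·49.32 + 121·16.12 + 31·27.16 + 91·86.80 + 104·41.81 = 1430.28 + 1950.52 + 841.96 + 7898.8 + 4348.24 = 16469.8.
Divide by N: 16469.8 / 376 = 43.8027... → 43.80.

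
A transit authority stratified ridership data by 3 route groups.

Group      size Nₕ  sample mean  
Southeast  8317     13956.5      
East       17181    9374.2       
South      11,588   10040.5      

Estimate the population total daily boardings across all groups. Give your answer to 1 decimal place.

Estimate total by summing Nₕ·x̄ₕ over strata.
8317·13956.5 + 17181·9374.2 + 11588·10040.5 = 116076210.5 + 161058130.2 + 116349314 = 393483654.7.

393483654.7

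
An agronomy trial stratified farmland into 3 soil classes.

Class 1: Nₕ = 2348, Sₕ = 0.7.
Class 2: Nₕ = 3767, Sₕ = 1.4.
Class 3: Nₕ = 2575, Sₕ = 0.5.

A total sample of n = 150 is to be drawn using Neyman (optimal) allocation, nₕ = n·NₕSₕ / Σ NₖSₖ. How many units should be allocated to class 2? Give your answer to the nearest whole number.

96

1: NₕSₕ = 2348·0.7 = 1643.6
2: NₕSₕ = 3767·1.4 = 5273.8
3: NₕSₕ = 2575·0.5 = 1287.5
Σ NₕSₕ = 8204.9.
n_2 = 150·5273.8/8204.9 = 96.414... → 96.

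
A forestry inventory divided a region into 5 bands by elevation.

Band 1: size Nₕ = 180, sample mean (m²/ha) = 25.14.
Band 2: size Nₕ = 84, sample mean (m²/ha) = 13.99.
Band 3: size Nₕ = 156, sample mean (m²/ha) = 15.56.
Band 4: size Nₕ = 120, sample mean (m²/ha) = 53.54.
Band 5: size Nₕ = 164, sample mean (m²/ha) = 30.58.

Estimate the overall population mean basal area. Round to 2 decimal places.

x̄_st = (Σ Nₕx̄ₕ) / (Σ Nₕ) = (180·25.14 + 84·13.99 + 156·15.56 + 120·53.54 + 164·30.58) / 704
= 19567.64 / 704 = 27.7949... → 27.79.

27.79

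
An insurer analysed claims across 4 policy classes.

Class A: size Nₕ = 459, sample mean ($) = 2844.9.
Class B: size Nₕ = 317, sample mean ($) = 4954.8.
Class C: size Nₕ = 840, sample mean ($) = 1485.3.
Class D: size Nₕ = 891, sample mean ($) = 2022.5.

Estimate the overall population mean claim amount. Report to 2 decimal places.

2363.85

N = 459 + 317 + 840 + 891 = 2507.
Overall mean = Σ (Nₕ/N)·x̄ₕ — weight by population share, not a simple average.
Σ Nₕx̄ₕ = 459·2844.9 + 317·4954.8 + 840·1485.3 + 891·2022.5 = 1305809.1 + 1570671.6 + 1247652 + 1802047.5 = 5926180.2.
Divide by N: 5926180.2 / 2507 = 2363.8533... → 2363.85.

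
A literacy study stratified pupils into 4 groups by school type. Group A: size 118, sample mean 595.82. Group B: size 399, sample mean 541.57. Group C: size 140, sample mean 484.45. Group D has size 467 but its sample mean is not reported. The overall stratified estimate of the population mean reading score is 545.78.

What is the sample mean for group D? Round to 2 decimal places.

555.12

Σ Nₕx̄ₕ = N·μ, so 467·x̄_D = 1124·545.78 − (118·595.82 + 399·541.57 + 140·484.45).
= 613456.72 − 354216.19 = 259240.53.
x̄_D = 259240.53 / 467 = 555.1189... → 555.12.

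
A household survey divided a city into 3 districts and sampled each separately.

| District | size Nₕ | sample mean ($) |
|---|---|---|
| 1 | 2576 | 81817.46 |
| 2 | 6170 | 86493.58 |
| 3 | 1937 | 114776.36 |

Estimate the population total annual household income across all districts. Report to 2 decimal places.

966748974.88

Estimate total by summing Nₕ·x̄ₕ over strata.
2576·81817.46 + 6170·86493.58 + 1937·114776.36 = 210761776.96 + 533665388.6 + 222321809.32 = 966748974.88.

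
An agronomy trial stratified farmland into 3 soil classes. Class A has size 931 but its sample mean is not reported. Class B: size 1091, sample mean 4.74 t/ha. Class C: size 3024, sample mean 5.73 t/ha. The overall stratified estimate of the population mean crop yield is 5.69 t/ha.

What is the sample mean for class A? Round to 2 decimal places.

N = 931 + 1091 + 3024 = 5046.
Overall total = μ·N = 5.69·5046 = 28711.74.
Subtract the known strata: 1091·4.74 + 3024·5.73 = 22498.86.
Remaining total for class A: 28711.74 − 22498.86 = 6212.88.
Divide by its size: 6212.88 / 931 = 6.6733... → 6.67.

6.67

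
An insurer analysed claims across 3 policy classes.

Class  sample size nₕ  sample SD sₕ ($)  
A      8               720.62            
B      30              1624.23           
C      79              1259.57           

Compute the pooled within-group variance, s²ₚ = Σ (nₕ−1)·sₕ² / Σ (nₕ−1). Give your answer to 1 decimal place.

1788499.3

A: (8−1)·720.62² = 7·519293.1844 = 3635052.2908
B: (30−1)·1624.23² = 29·2638123.0929 = 76505569.6941
C: (79−1)·1259.57² = 78·1586516.5849 = 123748293.6222
Numerator = 203888915.6071; denominator = Σ(nₕ−1) = 114.
s²ₚ = 203888915.6071/114 = 1788499.260... → 1788499.3.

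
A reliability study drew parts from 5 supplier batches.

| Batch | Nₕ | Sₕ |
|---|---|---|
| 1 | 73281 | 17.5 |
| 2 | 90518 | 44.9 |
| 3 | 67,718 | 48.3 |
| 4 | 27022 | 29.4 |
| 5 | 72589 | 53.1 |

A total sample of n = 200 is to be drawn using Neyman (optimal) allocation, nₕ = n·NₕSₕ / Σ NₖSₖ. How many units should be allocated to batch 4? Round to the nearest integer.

Σ NₕSₕ = 73281·17.5 + 90518·44.9 + 67718·48.3 + 27022·29.4 + 72589·53.1 = 13266377.8.
Share for 4: 794446.8/13266377.8 = 0.05988.
n_4 = 200 × 0.05988 = 11.977... → 12.

12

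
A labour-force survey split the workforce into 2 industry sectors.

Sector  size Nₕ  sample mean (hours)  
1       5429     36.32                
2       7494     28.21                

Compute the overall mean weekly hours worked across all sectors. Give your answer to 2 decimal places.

31.62

N = 5429 + 7494 = 12923.
Overall mean = Σ (Nₕ/N)·x̄ₕ — weight by population share, not a simple average.
Σ Nₕx̄ₕ = 5429·36.32 + 7494·28.21 = 197181.28 + 211405.74 = 408587.02.
Divide by N: 408587.02 / 12923 = 31.6170... → 31.62.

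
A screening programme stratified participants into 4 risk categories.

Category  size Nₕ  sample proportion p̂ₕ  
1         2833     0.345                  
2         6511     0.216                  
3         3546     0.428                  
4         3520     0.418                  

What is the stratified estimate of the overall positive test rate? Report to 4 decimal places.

0.3274

N = 2833 + 6511 + 3546 + 3520 = 16410.
Overall proportion = Σ (Nₕ/N)·p̂ₕ.
Σ Nₕp̂ₕ = 977.385 + 1406.376 + 1517.688 + 1471.36 = 5372.809.
5372.809 / 16410 = 0.327411... → 0.3274.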